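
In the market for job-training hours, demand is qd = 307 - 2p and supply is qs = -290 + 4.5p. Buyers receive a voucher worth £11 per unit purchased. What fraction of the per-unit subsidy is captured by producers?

Producer share = 4/13

Pre-subsidy: 307 - 2p = -290 + 4.5p gives p* = 1194/13, q* = 1603/13.
With the rebate, buyers effectively pay pb = ps − 11, where ps is the price sellers receive.
Demand in terms of ps becomes qd = 307 − 2(ps − 11) = 329 - 2ps. Setting this equal to supply: 329 - 2ps = -290 + 4.5ps, so ps = 1238/13.
Buyers pay pb = 1238/13 − 11 = 1095/13; q' = -290 + 4.5·(1238/13) = 1801/13.
Buyers' price falls by p* − pb = 1194/13 − 1095/13 = 99/13; sellers' price rises by ps − p* = 1238/13 − 1194/13 = 44/13.
So producers capture (44/13)/11 = 4/13 of each unit of subsidy.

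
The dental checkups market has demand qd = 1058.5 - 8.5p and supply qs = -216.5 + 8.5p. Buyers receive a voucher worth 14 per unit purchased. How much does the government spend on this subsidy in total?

Government cost = 6727

Pre-subsidy: 1058.5 - 8.5p = -216.5 + 8.5p gives p* = 75, q* = 421.
With the rebate, buyers effectively pay pb = ps − 14, where ps is the price sellers receive.
Demand in terms of ps becomes qd = 1058.5 − 8.5(ps − 14) = 1177.5 - 8.5ps. Setting this equal to supply: 1177.5 - 8.5ps = -216.5 + 8.5ps, so ps = 82.
Buyers pay pb = 82 − 14 = 68; q' = -216.5 + 8.5·82 = 480.5.
Government outlay = subsidy × quantity = 14 × 480.5 = 6727.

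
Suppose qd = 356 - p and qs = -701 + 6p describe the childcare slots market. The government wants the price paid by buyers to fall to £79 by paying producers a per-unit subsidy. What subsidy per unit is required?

Required subsidy s = £84 per unit

At a buyer price of 79, quantity demanded is 356 − 1·79 = 277.
Sellers supply 277 only when they receive ps with -701 + 6·ps = 277, i.e. ps = 163.
s = ps − pb = 163 − 79 = 84.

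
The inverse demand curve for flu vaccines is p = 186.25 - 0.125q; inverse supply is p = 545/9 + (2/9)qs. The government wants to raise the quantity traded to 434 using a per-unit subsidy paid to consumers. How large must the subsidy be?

Required subsidy s = 25 per unit

At q = 434, from the demand curve buyers pay pb = 186.25 − 0.125·434 = 132; from the supply curve sellers need ps = 545/9 + (2/9)·434 = 157.
The subsidy must fill the gap: s = ps − pb = 157 − 132 = 25.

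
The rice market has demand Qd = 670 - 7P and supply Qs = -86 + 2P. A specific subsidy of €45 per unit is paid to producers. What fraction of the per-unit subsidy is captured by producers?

Producer share = 7/9

Pre-subsidy: 670 - 7P = -86 + 2P gives P* = 84, Q* = 82.
With the subsidy, sellers receive Ps = Pb + 45 for each unit, where Pb is the price buyers pay.
Supply in terms of Pb becomes Qs = -86 + 2(Pb + 45) = 4 + 2Pb. Setting this equal to demand: 670 - 7Pb = 4 + 2Pb, so Pb = 74.
Sellers receive Ps = 74 + 45 = 119; Q' = 670 − 7·74 = 152.
Buyers' price falls by P* − Pb = 84 − 74 = 10; sellers' price rises by Ps − P* = 119 − 84 = 35.
So producers capture 35/45 = 7/9 of each unit of subsidy.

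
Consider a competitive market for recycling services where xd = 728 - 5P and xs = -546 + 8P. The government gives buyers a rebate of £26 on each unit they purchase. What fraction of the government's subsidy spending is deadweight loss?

DWL / government spending = 20/159

Pre-subsidy: 728 - 5P = -546 + 8P gives P* = 98, x* = 238.
With the rebate, buyers effectively pay Pb = Ps − 26, where Ps is the price sellers receive.
Demand in terms of Ps becomes xd = 728 − 5(Ps − 26) = 858 - 5Ps. Setting this equal to supply: 858 - 5Ps = -546 + 8Ps, so Ps = 108.
Buyers pay Pb = 108 − 26 = 82; x' = -546 + 8·108 = 318.
ΔCS = ½(238 + 318)(98 − 82) = 4448; ΔPS = ½(238 + 318)(108 − 98) = 2780.
Government spending = 26 × 318 = 8268.
DWL = ½ × 26 × (318 − 238) = 1040; fraction = 1040 / 8268 = 20/159.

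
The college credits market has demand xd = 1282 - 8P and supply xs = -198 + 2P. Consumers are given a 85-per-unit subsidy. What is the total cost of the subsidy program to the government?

Pre-subsidy: 1282 - 8P = -198 + 2P gives P* = 148, x* = 98.
With the rebate, buyers effectively pay Pb = Ps − 85, where Ps is the price sellers receive.
Demand in terms of Ps becomes xd = 1282 − 8(Ps − 85) = 1962 - 8Ps. Setting this equal to supply: 1962 - 8Ps = -198 + 2Ps, so Ps = 216.
Buyers pay Pb = 216 − 85 = 131; x' = -198 + 2·216 = 234.
Government outlay = subsidy × quantity = 85 × 234 = 19890.

Government cost = 19890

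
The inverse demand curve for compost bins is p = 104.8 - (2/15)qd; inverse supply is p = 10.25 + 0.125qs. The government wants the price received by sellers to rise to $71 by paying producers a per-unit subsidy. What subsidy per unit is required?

At a seller price of 71, quantity supplied is -82 + 8·71 = 486.
Buyers absorb 486 only when they pay pb = 104.8 − (2/15)·486 = 40.
s = ps − pb = 71 − 40 = 31.

Required subsidy s = $31 per unit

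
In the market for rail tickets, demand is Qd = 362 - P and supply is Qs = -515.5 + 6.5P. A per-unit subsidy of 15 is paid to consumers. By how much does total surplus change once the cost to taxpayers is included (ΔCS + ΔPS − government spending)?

Net change in total surplus = -97.5

Pre-subsidy: 362 - P = -515.5 + 6.5P gives P* = 117, Q* = 245.
With the rebate, buyers effectively pay Pb = Ps − 15, where Ps is the price sellers receive.
Demand in terms of Ps becomes Qd = 362 − 1(Ps − 15) = 377 - Ps. Setting this equal to supply: 377 - Ps = -515.5 + 6.5Ps, so Ps = 119.
Buyers pay Pb = 119 − 15 = 104; Q' = -515.5 + 6.5·119 = 258.
ΔCS = ½(245 + 258)(117 − 104) = 3269.5; ΔPS = ½(245 + 258)(119 − 117) = 503.
Government spending = 15 × 258 = 3870.
Net change = 3269.5 + 503 − 3870 = -97.5. The loss equals the DWL triangle ½·15·13.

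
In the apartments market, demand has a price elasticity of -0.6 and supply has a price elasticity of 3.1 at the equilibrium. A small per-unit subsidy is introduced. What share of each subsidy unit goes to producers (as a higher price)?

Producer share = 6/37

For a small subsidy around the equilibrium, the benefit split depends on the relative slopes, which at a point are proportional to the elasticities.
Buyer share = εs/(εs + |εd|) = 3.1/(3.1 + 0.6) = 31/37; seller share = |εd|/(εs + |εd|) = 6/37.
So producers capture 6/37 of the subsidy.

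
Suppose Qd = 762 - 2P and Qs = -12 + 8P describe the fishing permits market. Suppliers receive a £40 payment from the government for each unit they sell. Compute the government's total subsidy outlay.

Government cost = £26848

Pre-subsidy: 762 - 2P = -12 + 8P gives P* = 77.4, Q* = 607.2.
With the subsidy, sellers receive Ps = Pb + 40 for each unit, where Pb is the price buyers pay.
Supply in terms of Pb becomes Qs = -12 + 8(Pb + 40) = 308 + 8Pb. Setting this equal to demand: 762 - 2Pb = 308 + 8Pb, so Pb = 45.4.
Sellers receive Ps = 45.4 + 40 = 85.4; Q' = 762 − 2·45.4 = 671.2.
Government outlay = subsidy × quantity = 40 × 671.2 = 26848.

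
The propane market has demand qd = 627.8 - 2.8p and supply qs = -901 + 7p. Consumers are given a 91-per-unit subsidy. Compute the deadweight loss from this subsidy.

Pre-subsidy: 627.8 - 2.8p = -901 + 7p gives p* = 156, q* = 191.
With the rebate, buyers effectively pay pb = ps − 91, where ps is the price sellers receive.
Demand in terms of ps becomes qd = 627.8 − 2.8(ps − 91) = 882.6 - 2.8ps. Setting this equal to supply: 882.6 - 2.8ps = -901 + 7ps, so ps = 182.
Buyers pay pb = 182 − 91 = 91; q' = -901 + 7·182 = 373.
The subsidy expands output by 373 − 191 = 182 past the efficient level; on those units the gap between marginal cost and willingness to pay runs from 0 up to 91.
DWL = ½ × 91 × 182 = 8281.

Deadweight loss = 8281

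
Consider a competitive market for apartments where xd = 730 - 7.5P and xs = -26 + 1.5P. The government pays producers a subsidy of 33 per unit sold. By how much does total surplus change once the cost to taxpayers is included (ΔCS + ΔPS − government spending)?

Net change in total surplus = -680.625

Pre-subsidy: 730 - 7.5P = -26 + 1.5P gives P* = 84, x* = 100.
With the subsidy, sellers receive Ps = Pb + 33 for each unit, where Pb is the price buyers pay.
Supply in terms of Pb becomes xs = -26 + 1.5(Pb + 33) = 23.5 + 1.5Pb. Setting this equal to demand: 730 - 7.5Pb = 23.5 + 1.5Pb, so Pb = 78.5.
Sellers receive Ps = 78.5 + 33 = 111.5; x' = 730 − 7.5·78.5 = 141.25.
ΔCS = ½(100 + 141.25)(84 − 78.5) = 663.4375; ΔPS = ½(100 + 141.25)(111.5 − 84) = 3317.1875.
Government spending = 33 × 141.25 = 4661.25.
Net change = 663.4375 + 3317.1875 − 4661.25 = -680.625. The loss equals the DWL triangle ½·33·41.25.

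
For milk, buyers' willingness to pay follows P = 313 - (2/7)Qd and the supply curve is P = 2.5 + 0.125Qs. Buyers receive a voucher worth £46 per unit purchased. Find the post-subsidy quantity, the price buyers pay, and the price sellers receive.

Q' = 868; buyers pay £65; sellers receive £111

Pre-subsidy: 313 - (2/7)Q = 2.5 + 0.125Q gives Q* = 756 and P* = 97.
With the rebate, buyers effectively pay Pb = Ps − 46, where Ps is the price sellers receive.
On the curves, Pb = 313 - (2/7)Q and Ps = 2.5 + 0.125Q; the wedge Ps − Pb = 46 gives 2.5 + 0.125Q − (313 - (2/7)Q) = 46, so Q' = 868.
Then Pb = 313 − (2/7)·868 = 65 and Ps = 2.5 + 0.125·868 = 111.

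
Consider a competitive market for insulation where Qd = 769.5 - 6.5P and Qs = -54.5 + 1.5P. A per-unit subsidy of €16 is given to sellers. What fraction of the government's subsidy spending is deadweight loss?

Pre-subsidy: 769.5 - 6.5P = -54.5 + 1.5P gives P* = 103, Q* = 100.
With the subsidy, sellers receive Ps = Pb + 16 for each unit, where Pb is the price buyers pay.
Supply in terms of Pb becomes Qs = -54.5 + 1.5(Pb + 16) = -30.5 + 1.5Pb. Setting this equal to demand: 769.5 - 6.5Pb = -30.5 + 1.5Pb, so Pb = 100.
Sellers receive Ps = 100 + 16 = 116; Q' = 769.5 − 6.5·100 = 119.5.
ΔCS = ½(100 + 119.5)(103 − 100) = 329.25; ΔPS = ½(100 + 119.5)(116 − 103) = 1426.75.
Government spending = 16 × 119.5 = 1912.
DWL = ½ × 16 × (119.5 − 100) = 156; fraction = 156 / 1912 = 39/478.

DWL / government spending = 39/478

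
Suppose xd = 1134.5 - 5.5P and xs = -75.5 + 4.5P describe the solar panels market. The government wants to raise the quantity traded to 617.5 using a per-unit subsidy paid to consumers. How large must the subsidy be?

Required subsidy s = 60 per unit

At x = 617.5, invert demand for the buyer price: Pb = (1134.5 − 617.5)/5.5 = 94; invert supply for the seller price: Ps = (617.5 − (-75.5))/4.5 = 154.
The subsidy must fill the gap: s = Ps − Pb = 154 − 94 = 60.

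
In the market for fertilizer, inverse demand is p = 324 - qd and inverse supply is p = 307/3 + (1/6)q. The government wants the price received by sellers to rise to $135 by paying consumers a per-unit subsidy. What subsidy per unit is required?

At a seller price of 135, quantity supplied is -614 + 6·135 = 196.
Buyers absorb 196 only when they pay pb = 324 − 1·196 = 128.
s = ps − pb = 135 − 128 = 7.

Required subsidy s = $7 per unit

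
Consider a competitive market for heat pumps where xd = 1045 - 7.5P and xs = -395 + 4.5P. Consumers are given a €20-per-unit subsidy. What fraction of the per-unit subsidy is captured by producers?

Producer share = 0.625

Pre-subsidy: 1045 - 7.5P = -395 + 4.5P gives P* = 120, x* = 145.
With the rebate, buyers effectively pay Pb = Ps − 20, where Ps is the price sellers receive.
Demand in terms of Ps becomes xd = 1045 − 7.5(Ps − 20) = 1195 - 7.5Ps. Setting this equal to supply: 1195 - 7.5Ps = -395 + 4.5Ps, so Ps = 132.5.
Buyers pay Pb = 132.5 − 20 = 112.5; x' = -395 + 4.5·132.5 = 201.25.
Buyers' price falls by P* − Pb = 120 − 112.5 = 7.5; sellers' price rises by Ps − P* = 132.5 − 120 = 12.5.
So producers capture 12.5/20 = 0.625 of each unit of subsidy.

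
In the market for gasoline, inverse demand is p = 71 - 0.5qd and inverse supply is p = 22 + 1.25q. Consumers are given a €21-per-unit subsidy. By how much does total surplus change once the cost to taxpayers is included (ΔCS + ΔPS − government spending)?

Net change in total surplus = -€126

Pre-subsidy: 71 - 0.5q = 22 + 1.25q gives q* = 28 and p* = 57.
With the rebate, buyers effectively pay pb = ps − 21, where ps is the price sellers receive.
On the curves, pb = 71 - 0.5q and ps = 22 + 1.25q; the wedge ps − pb = 21 gives 22 + 1.25q − (71 - 0.5q) = 21, so q' = 40.
Then pb = 71 − 0.5·40 = 51 and ps = 22 + 1.25·40 = 72.
ΔCS = ½(28 + 40)(57 − 51) = 204; ΔPS = ½(28 + 40)(72 − 57) = 510.
Government spending = 21 × 40 = 840.
Net change = 204 + 510 − 840 = -126. The loss equals the DWL triangle ½·21·12.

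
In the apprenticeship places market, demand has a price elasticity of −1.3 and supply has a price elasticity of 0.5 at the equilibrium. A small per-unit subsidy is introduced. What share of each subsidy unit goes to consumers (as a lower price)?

Consumer share = 5/18

For a small subsidy around the equilibrium, the benefit split depends on the relative slopes, which at a point are proportional to the elasticities.
Buyer share = εs/(εs + |εd|) = 0.5/(0.5 + 1.3) = 5/18; seller share = |εd|/(εs + |εd|) = 13/18.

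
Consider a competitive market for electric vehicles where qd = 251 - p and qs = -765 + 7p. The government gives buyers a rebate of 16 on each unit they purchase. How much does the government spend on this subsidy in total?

Pre-subsidy: 251 - p = -765 + 7p gives p* = 127, q* = 124.
With the rebate, buyers effectively pay pb = ps − 16, where ps is the price sellers receive.
Demand in terms of ps becomes qd = 251 − 1(ps − 16) = 267 - ps. Setting this equal to supply: 267 - ps = -765 + 7ps, so ps = 129.
Buyers pay pb = 129 − 16 = 113; q' = -765 + 7·129 = 138.
Government outlay = subsidy × quantity = 16 × 138 = 2208.

Government cost = 2208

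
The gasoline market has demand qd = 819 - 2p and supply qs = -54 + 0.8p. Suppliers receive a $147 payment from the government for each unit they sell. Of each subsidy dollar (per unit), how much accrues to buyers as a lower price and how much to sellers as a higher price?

Pre-subsidy: 819 - 2p = -54 + 0.8p gives p* = 4365/14, q* = 1368/7.
With the subsidy, sellers receive ps = pb + 147 for each unit, where pb is the price buyers pay.
Supply in terms of pb becomes qs = -54 + 0.8(pb + 147) = 63.6 + 0.8pb. Setting this equal to demand: 819 - 2pb = 63.6 + 0.8pb, so pb = 3777/14.
Sellers receive ps = 3777/14 + 147 = 5835/14; q' = 819 − 2·(3777/14) = 1956/7.
Buyers' price falls by p* − pb = 4365/14 − 3777/14 = 42; sellers' price rises by ps − p* = 5835/14 − 4365/14 = 105.

Buyers gain $42 per unit; sellers gain $105 per unit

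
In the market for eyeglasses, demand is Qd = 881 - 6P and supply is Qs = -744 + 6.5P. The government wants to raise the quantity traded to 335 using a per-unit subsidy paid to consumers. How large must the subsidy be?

At Q = 335, invert demand for the buyer price: Pb = (881 − 335)/6 = 91; invert supply for the seller price: Ps = (335 − (-744))/6.5 = 166.
The subsidy must fill the gap: s = Ps − Pb = 166 − 91 = 75.

Required subsidy s = 75 per unit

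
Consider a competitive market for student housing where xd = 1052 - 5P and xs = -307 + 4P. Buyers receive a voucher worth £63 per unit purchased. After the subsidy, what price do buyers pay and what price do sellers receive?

Pre-subsidy: 1052 - 5P = -307 + 4P gives P* = 151, x* = 297.
With the rebate, buyers effectively pay Pb = Ps − 63, where Ps is the price sellers receive.
Demand in terms of Ps becomes xd = 1052 − 5(Ps − 63) = 1367 - 5Ps. Setting this equal to supply: 1367 - 5Ps = -307 + 4Ps, so Ps = 186.
Buyers pay Pb = 186 − 63 = 123; x' = -307 + 4·186 = 437.

Buyers pay £123; sellers receive £186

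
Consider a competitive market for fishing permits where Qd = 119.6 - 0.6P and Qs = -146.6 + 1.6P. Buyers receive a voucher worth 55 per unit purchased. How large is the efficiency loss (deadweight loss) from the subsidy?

Pre-subsidy: 119.6 - 0.6P = -146.6 + 1.6P gives P* = 121, Q* = 47.
With the rebate, buyers effectively pay Pb = Ps − 55, where Ps is the price sellers receive.
Demand in terms of Ps becomes Qd = 119.6 − 0.6(Ps − 55) = 152.6 - 0.6Ps. Setting this equal to supply: 152.6 - 0.6Ps = -146.6 + 1.6Ps, so Ps = 136.
Buyers pay Pb = 136 − 55 = 81; Q' = -146.6 + 1.6·136 = 71.
The subsidy expands output by 71 − 47 = 24 past the efficient level; on those units the gap between marginal cost and willingness to pay runs from 0 up to 55.
DWL = ½ × 55 × 24 = 660.

Deadweight loss = 660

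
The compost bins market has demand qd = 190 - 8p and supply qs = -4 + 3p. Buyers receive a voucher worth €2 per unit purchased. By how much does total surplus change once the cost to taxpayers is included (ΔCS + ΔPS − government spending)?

Pre-subsidy: 190 - 8p = -4 + 3p gives p* = 194/11, q* = 538/11.
With the rebate, buyers effectively pay pb = ps − 2, where ps is the price sellers receive.
Demand in terms of ps becomes qd = 190 − 8(ps − 2) = 206 - 8ps. Setting this equal to supply: 206 - 8ps = -4 + 3ps, so ps = 210/11.
Buyers pay pb = 210/11 − 2 = 188/11; q' = -4 + 3·(210/11) = 586/11.
ΔCS = ½(538/11 + 586/11)(194/11 − 188/11) = 3372/121; ΔPS = ½(538/11 + 586/11)(210/11 − 194/11) = 8992/121.
Government spending = 2 × 586/11 = 1172/11.
Net change = 3372/121 + 8992/121 − 1172/11 = -48/11. The loss equals the DWL triangle ½·2·48/11.

Net change in total surplus = -48/11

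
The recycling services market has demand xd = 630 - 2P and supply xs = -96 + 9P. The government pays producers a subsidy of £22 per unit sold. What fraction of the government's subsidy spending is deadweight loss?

DWL / government spending = 3/89

Pre-subsidy: 630 - 2P = -96 + 9P gives P* = 66, x* = 498.
With the subsidy, sellers receive Ps = Pb + 22 for each unit, where Pb is the price buyers pay.
Supply in terms of Pb becomes xs = -96 + 9(Pb + 22) = 102 + 9Pb. Setting this equal to demand: 630 - 2Pb = 102 + 9Pb, so Pb = 48.
Sellers receive Ps = 48 + 22 = 70; x' = 630 − 2·48 = 534.
ΔCS = ½(498 + 534)(66 − 48) = 9288; ΔPS = ½(498 + 534)(70 − 66) = 2064.
Government spending = 22 × 534 = 11748.
DWL = ½ × 22 × (534 − 498) = 396; fraction = 396 / 11748 = 3/89.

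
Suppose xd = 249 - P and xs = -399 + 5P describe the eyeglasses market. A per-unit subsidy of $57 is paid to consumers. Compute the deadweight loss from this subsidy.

Deadweight loss = $1353.75

Pre-subsidy: 249 - P = -399 + 5P gives P* = 108, x* = 141.
With the rebate, buyers effectively pay Pb = Ps − 57, where Ps is the price sellers receive.
Demand in terms of Ps becomes xd = 249 − 1(Ps − 57) = 306 - Ps. Setting this equal to supply: 306 - Ps = -399 + 5Ps, so Ps = 117.5.
Buyers pay Pb = 117.5 − 57 = 60.5; x' = -399 + 5·117.5 = 188.5.
The subsidy expands output by 188.5 − 141 = 47.5 past the efficient level; on those units the gap between marginal cost and willingness to pay runs from 0 up to 57.
DWL = ½ × 57 × 47.5 = 1353.75.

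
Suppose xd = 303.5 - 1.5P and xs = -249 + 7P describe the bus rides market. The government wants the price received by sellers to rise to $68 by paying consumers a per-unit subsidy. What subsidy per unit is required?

At a seller price of 68, quantity supplied is -249 + 7·68 = 227.
Buyers absorb 227 only when they pay Pb with 303.5 − 1.5·Pb = 227, i.e. Pb = 51.
s = Ps − Pb = 68 − 51 = 17.

Required subsidy s = $17 per unit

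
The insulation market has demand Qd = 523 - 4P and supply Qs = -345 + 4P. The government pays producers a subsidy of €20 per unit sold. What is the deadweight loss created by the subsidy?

Pre-subsidy: 523 - 4P = -345 + 4P gives P* = 108.5, Q* = 89.
With the subsidy, sellers receive Ps = Pb + 20 for each unit, where Pb is the price buyers pay.
Supply in terms of Pb becomes Qs = -345 + 4(Pb + 20) = -265 + 4Pb. Setting this equal to demand: 523 - 4Pb = -265 + 4Pb, so Pb = 98.5.
Sellers receive Ps = 98.5 + 20 = 118.5; Q' = 523 − 4·98.5 = 129.
The subsidy expands output by 129 − 89 = 40 past the efficient level; on those units the gap between marginal cost and willingness to pay runs from 0 up to 20.
DWL = ½ × 20 × 40 = 400.

Deadweight loss = €400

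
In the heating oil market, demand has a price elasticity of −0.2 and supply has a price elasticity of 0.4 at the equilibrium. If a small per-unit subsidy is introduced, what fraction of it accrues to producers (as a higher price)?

Producer share = 1/3

For a small subsidy around the equilibrium, the benefit split depends on the relative slopes, which at a point are proportional to the elasticities.
Buyer share = εs/(εs + |εd|) = 0.4/(0.4 + 0.2) = 2/3; seller share = |εd|/(εs + |εd|) = 1/3.
So producers capture 1/3 of the subsidy.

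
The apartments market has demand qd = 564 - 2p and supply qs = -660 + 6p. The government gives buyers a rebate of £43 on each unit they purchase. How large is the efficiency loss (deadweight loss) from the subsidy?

Deadweight loss = £1386.75

Pre-subsidy: 564 - 2p = -660 + 6p gives p* = 153, q* = 258.
With the rebate, buyers effectively pay pb = ps − 43, where ps is the price sellers receive.
Demand in terms of ps becomes qd = 564 − 2(ps − 43) = 650 - 2ps. Setting this equal to supply: 650 - 2ps = -660 + 6ps, so ps = 163.75.
Buyers pay pb = 163.75 − 43 = 120.75; q' = -660 + 6·163.75 = 322.5.
The subsidy expands output by 322.5 − 258 = 64.5 past the efficient level; on those units the gap between marginal cost and willingness to pay runs from 0 up to 43.
DWL = ½ × 43 × 64.5 = 1386.75.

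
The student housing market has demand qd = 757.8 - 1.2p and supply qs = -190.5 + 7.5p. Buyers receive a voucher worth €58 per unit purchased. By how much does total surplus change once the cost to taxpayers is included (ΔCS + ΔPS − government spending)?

Net change in total surplus = -€1740

Pre-subsidy: 757.8 - 1.2p = -190.5 + 7.5p gives p* = 109, q* = 627.
With the rebate, buyers effectively pay pb = ps − 58, where ps is the price sellers receive.
Demand in terms of ps becomes qd = 757.8 − 1.2(ps − 58) = 827.4 - 1.2ps. Setting this equal to supply: 827.4 - 1.2ps = -190.5 + 7.5ps, so ps = 117.
Buyers pay pb = 117 − 58 = 59; q' = -190.5 + 7.5·117 = 687.
ΔCS = ½(627 + 687)(109 − 59) = 32850; ΔPS = ½(627 + 687)(117 − 109) = 5256.
Government spending = 58 × 687 = 39846.
Net change = 32850 + 5256 − 39846 = -1740. The loss equals the DWL triangle ½·58·60.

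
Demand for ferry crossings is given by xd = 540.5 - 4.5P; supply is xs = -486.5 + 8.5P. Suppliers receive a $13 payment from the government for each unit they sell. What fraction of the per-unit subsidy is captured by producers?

Producer share = 9/26

Pre-subsidy: 540.5 - 4.5P = -486.5 + 8.5P gives P* = 79, x* = 185.
With the subsidy, sellers receive Ps = Pb + 13 for each unit, where Pb is the price buyers pay.
Supply in terms of Pb becomes xs = -486.5 + 8.5(Pb + 13) = -376 + 8.5Pb. Setting this equal to demand: 540.5 - 4.5Pb = -376 + 8.5Pb, so Pb = 70.5.
Sellers receive Ps = 70.5 + 13 = 83.5; x' = 540.5 − 4.5·70.5 = 223.25.
Buyers' price falls by P* − Pb = 79 − 70.5 = 8.5; sellers' price rises by Ps − P* = 83.5 − 79 = 4.5.
So producers capture 4.5/13 = 9/26 of each unit of subsidy.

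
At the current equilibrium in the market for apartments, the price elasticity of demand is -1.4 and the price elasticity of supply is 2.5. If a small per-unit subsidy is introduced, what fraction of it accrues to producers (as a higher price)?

Producer share = 14/39

For a small subsidy around the equilibrium, the benefit split depends on the relative slopes, which at a point are proportional to the elasticities.
Buyer share = εs/(εs + |εd|) = 2.5/(2.5 + 1.4) = 25/39; seller share = |εd|/(εs + |εd|) = 14/39.
So producers capture 14/39 of the subsidy.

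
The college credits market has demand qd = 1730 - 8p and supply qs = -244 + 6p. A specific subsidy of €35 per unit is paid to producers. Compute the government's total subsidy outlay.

Pre-subsidy: 1730 - 8p = -244 + 6p gives p* = 141, q* = 602.
With the subsidy, sellers receive ps = pb + 35 for each unit, where pb is the price buyers pay.
Supply in terms of pb becomes qs = -244 + 6(pb + 35) = -34 + 6pb. Setting this equal to demand: 1730 - 8pb = -34 + 6pb, so pb = 126.
Sellers receive ps = 126 + 35 = 161; q' = 1730 − 8·126 = 722.
Government outlay = subsidy × quantity = 35 × 722 = 25270.

Government cost = €25270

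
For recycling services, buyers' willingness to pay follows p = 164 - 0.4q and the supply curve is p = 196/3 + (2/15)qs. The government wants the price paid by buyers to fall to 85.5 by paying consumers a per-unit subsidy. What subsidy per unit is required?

Required subsidy s = 6 per unit

At a buyer price of 85.5, quantity demanded is 410 − 2.5·85.5 = 196.25.
Sellers supply 196.25 only when they receive ps = 196/3 + (2/15)·196.25 = 91.5.
s = ps − pb = 91.5 − 85.5 = 6.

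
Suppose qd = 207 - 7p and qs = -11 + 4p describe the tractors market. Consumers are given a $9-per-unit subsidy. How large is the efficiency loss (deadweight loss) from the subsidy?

Pre-subsidy: 207 - 7p = -11 + 4p gives p* = 218/11, q* = 751/11.
With the rebate, buyers effectively pay pb = ps − 9, where ps is the price sellers receive.
Demand in terms of ps becomes qd = 207 − 7(ps − 9) = 270 - 7ps. Setting this equal to supply: 270 - 7ps = -11 + 4ps, so ps = 281/11.
Buyers pay pb = 281/11 − 9 = 182/11; q' = -11 + 4·(281/11) = 1003/11.
The subsidy expands output by 1003/11 − 751/11 = 252/11 past the efficient level; on those units the gap between marginal cost and willingness to pay runs from 0 up to 9.
DWL = ½ × 9 × 252/11 = 1134/11.

Deadweight loss = 1134/11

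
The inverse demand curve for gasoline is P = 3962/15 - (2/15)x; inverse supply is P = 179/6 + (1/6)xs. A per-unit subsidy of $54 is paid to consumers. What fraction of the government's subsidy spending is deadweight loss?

Pre-subsidy: 3962/15 - (2/15)x = 179/6 + (1/6)x gives x* = 781 and P* = 160.
With the rebate, buyers effectively pay Pb = Ps − 54, where Ps is the price sellers receive.
On the curves, Pb = 3962/15 - (2/15)x and Ps = 179/6 + (1/6)x; the wedge Ps − Pb = 54 gives 179/6 + (1/6)x − (3962/15 - (2/15)x) = 54, so x' = 961.
Then Pb = 3962/15 − (2/15)·961 = 136 and Ps = 179/6 + (1/6)·961 = 190.
ΔCS = ½(781 + 961)(160 − 136) = 20904; ΔPS = ½(781 + 961)(190 − 160) = 26130.
Government spending = 54 × 961 = 51894.
DWL = ½ × 54 × (961 − 781) = 4860; fraction = 4860 / 51894 = 90/961.

DWL / government spending = 90/961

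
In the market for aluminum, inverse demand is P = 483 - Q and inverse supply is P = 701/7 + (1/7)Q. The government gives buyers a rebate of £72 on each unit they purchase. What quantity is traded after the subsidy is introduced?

Q' = 398

Pre-subsidy: 483 - Q = 701/7 + (1/7)Q gives Q* = 335 and P* = 148.
With the rebate, buyers effectively pay Pb = Ps − 72, where Ps is the price sellers receive.
On the curves, Pb = 483 - Q and Ps = 701/7 + (1/7)Q; the wedge Ps − Pb = 72 gives 701/7 + (1/7)Q − (483 - Q) = 72, so Q' = 398.
Then Pb = 483 − 1·398 = 85 and Ps = 701/7 + (1/7)·398 = 157.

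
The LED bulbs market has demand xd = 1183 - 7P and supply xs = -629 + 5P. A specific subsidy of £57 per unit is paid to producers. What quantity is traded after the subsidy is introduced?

Pre-subsidy: 1183 - 7P = -629 + 5P gives P* = 151, x* = 126.
With the subsidy, sellers receive Ps = Pb + 57 for each unit, where Pb is the price buyers pay.
Supply in terms of Pb becomes xs = -629 + 5(Pb + 57) = -344 + 5Pb. Setting this equal to demand: 1183 - 7Pb = -344 + 5Pb, so Pb = 127.25.
Sellers receive Ps = 127.25 + 57 = 184.25; x' = 1183 − 7·127.25 = 292.25.

x' = 292.25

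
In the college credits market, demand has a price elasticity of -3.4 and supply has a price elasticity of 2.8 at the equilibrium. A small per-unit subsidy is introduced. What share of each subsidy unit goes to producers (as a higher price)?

For a small subsidy around the equilibrium, the benefit split depends on the relative slopes, which at a point are proportional to the elasticities.
Buyer share = εs/(εs + |εd|) = 2.8/(2.8 + 3.4) = 14/31; seller share = |εd|/(εs + |εd|) = 17/31.
So producers capture 17/31 of the subsidy.

Producer share = 17/31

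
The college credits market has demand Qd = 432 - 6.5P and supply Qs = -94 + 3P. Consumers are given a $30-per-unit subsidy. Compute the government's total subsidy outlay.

Government cost = 76200/19

Pre-subsidy: 432 - 6.5P = -94 + 3P gives P* = 1052/19, Q* = 1370/19.
With the rebate, buyers effectively pay Pb = Ps − 30, where Ps is the price sellers receive.
Demand in terms of Ps becomes Qd = 432 − 6.5(Ps − 30) = 627 - 6.5Ps. Setting this equal to supply: 627 - 6.5Ps = -94 + 3Ps, so Ps = 1442/19.
Buyers pay Pb = 1442/19 − 30 = 872/19; Q' = -94 + 3·(1442/19) = 2540/19.
Government outlay = subsidy × quantity = 30 × 2540/19 = 76200/19.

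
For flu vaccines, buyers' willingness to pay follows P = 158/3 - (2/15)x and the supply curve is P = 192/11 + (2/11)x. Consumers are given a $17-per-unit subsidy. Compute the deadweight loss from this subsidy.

Deadweight loss = 47685/104

Pre-subsidy: 158/3 - (2/15)x = 192/11 + (2/11)x gives x* = 2905/26 and P* = 491/13.
With the rebate, buyers effectively pay Pb = Ps − 17, where Ps is the price sellers receive.
On the curves, Pb = 158/3 - (2/15)x and Ps = 192/11 + (2/11)x; the wedge Ps − Pb = 17 gives 192/11 + (2/11)x − (158/3 - (2/15)x) = 17, so x' = 8615/52.
Then Pb = 158/3 − (2/15)·(8615/52) = 795/26 and Ps = 192/11 + (2/11)·(8615/52) = 1237/26.
The subsidy expands output by 8615/52 − 2905/26 = 2805/52 past the efficient level; on those units the gap between marginal cost and willingness to pay runs from 0 up to 17.
DWL = ½ × 17 × 2805/52 = 47685/104.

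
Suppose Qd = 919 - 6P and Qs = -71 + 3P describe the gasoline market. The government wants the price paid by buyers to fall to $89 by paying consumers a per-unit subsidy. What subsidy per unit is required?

Required subsidy s = $63 per unit

At a buyer price of 89, quantity demanded is 919 − 6·89 = 385.
Sellers supply 385 only when they receive Ps with -71 + 3·Ps = 385, i.e. Ps = 152.
s = Ps − Pb = 152 − 89 = 63.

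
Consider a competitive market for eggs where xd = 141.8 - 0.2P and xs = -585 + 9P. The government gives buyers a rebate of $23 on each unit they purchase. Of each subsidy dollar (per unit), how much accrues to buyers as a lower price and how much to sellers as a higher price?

Buyers gain $22.5 per unit; sellers gain $0.5 per unit

Pre-subsidy: 141.8 - 0.2P = -585 + 9P gives P* = 79, x* = 126.
With the rebate, buyers effectively pay Pb = Ps − 23, where Ps is the price sellers receive.
Demand in terms of Ps becomes xd = 141.8 − 0.2(Ps − 23) = 146.4 - 0.2Ps. Setting this equal to supply: 146.4 - 0.2Ps = -585 + 9Ps, so Ps = 79.5.
Buyers pay Pb = 79.5 − 23 = 56.5; x' = -585 + 9·79.5 = 130.5.
Buyers' price falls by P* − Pb = 79 − 56.5 = 22.5; sellers' price rises by Ps − P* = 79.5 − 79 = 0.5.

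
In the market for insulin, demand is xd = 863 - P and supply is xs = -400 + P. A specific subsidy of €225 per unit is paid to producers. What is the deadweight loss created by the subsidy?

Pre-subsidy: 863 - P = -400 + P gives P* = 631.5, x* = 231.5.
With the subsidy, sellers receive Ps = Pb + 225 for each unit, where Pb is the price buyers pay.
Supply in terms of Pb becomes xs = -400 + 1(Pb + 225) = -175 + Pb. Setting this equal to demand: 863 - Pb = -175 + Pb, so Pb = 519.
Sellers receive Ps = 519 + 225 = 744; x' = 863 − 1·519 = 344.
The subsidy expands output by 344 − 231.5 = 112.5 past the efficient level; on those units the gap between marginal cost and willingness to pay runs from 0 up to 225.
DWL = ½ × 225 × 112.5 = 12656.25.

Deadweight loss = €12656.25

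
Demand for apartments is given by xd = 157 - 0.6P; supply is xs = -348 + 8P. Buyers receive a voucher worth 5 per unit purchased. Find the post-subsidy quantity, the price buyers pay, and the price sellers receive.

x' = 5356/43; buyers pay 2325/43; sellers receive 2540/43

Pre-subsidy: 157 - 0.6P = -348 + 8P gives P* = 2525/43, x* = 5236/43.
With the rebate, buyers effectively pay Pb = Ps − 5, where Ps is the price sellers receive.
Demand in terms of Ps becomes xd = 157 − 0.6(Ps − 5) = 160 - 0.6Ps. Setting this equal to supply: 160 - 0.6Ps = -348 + 8Ps, so Ps = 2540/43.
Buyers pay Pb = 2540/43 − 5 = 2325/43; x' = -348 + 8·(2540/43) = 5356/43.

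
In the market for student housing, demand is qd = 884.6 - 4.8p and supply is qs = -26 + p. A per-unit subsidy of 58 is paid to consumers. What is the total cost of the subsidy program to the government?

Pre-subsidy: 884.6 - 4.8p = -26 + p gives p* = 157, q* = 131.
With the rebate, buyers effectively pay pb = ps − 58, where ps is the price sellers receive.
Demand in terms of ps becomes qd = 884.6 − 4.8(ps − 58) = 1163 - 4.8ps. Setting this equal to supply: 1163 - 4.8ps = -26 + ps, so ps = 205.
Buyers pay pb = 205 − 58 = 147; q' = -26 + 1·205 = 179.
Government outlay = subsidy × quantity = 58 × 179 = 10382.

Government cost = 10382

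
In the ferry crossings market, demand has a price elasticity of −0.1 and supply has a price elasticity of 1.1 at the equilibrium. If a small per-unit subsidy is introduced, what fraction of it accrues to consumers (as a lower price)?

For a small subsidy around the equilibrium, the benefit split depends on the relative slopes, which at a point are proportional to the elasticities.
Buyer share = εs/(εs + |εd|) = 1.1/(1.1 + 0.1) = 11/12; seller share = |εd|/(εs + |εd|) = 1/12.

Consumer share = 11/12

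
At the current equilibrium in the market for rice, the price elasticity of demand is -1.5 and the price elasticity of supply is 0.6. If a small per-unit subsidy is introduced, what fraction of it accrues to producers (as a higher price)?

For a small subsidy around the equilibrium, the benefit split depends on the relative slopes, which at a point are proportional to the elasticities.
Buyer share = εs/(εs + |εd|) = 0.6/(0.6 + 1.5) = 2/7; seller share = |εd|/(εs + |εd|) = 5/7.
So producers capture 5/7 of the subsidy.

Producer share = 5/7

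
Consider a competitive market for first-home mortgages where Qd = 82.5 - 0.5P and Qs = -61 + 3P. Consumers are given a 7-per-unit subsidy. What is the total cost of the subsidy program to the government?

Pre-subsidy: 82.5 - 0.5P = -61 + 3P gives P* = 41, Q* = 62.
With the rebate, buyers effectively pay Pb = Ps − 7, where Ps is the price sellers receive.
Demand in terms of Ps becomes Qd = 82.5 − 0.5(Ps − 7) = 86 - 0.5Ps. Setting this equal to supply: 86 - 0.5Ps = -61 + 3Ps, so Ps = 42.
Buyers pay Pb = 42 − 7 = 35; Q' = -61 + 3·42 = 65.
Government outlay = subsidy × quantity = 7 × 65 = 455.

Government cost = 455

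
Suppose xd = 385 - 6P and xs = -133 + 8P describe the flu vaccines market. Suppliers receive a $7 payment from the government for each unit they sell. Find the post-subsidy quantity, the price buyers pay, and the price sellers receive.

x' = 187; buyers pay $33; sellers receive $40

Pre-subsidy: 385 - 6P = -133 + 8P gives P* = 37, x* = 163.
With the subsidy, sellers receive Ps = Pb + 7 for each unit, where Pb is the price buyers pay.
Supply in terms of Pb becomes xs = -133 + 8(Pb + 7) = -77 + 8Pb. Setting this equal to demand: 385 - 6Pb = -77 + 8Pb, so Pb = 33.
Sellers receive Ps = 33 + 7 = 40; x' = 385 − 6·33 = 187.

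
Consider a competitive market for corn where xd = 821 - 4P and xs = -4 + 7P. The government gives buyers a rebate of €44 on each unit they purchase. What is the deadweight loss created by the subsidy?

Pre-subsidy: 821 - 4P = -4 + 7P gives P* = 75, x* = 521.
With the rebate, buyers effectively pay Pb = Ps − 44, where Ps is the price sellers receive.
Demand in terms of Ps becomes xd = 821 − 4(Ps − 44) = 997 - 4Ps. Setting this equal to supply: 997 - 4Ps = -4 + 7Ps, so Ps = 91.
Buyers pay Pb = 91 − 44 = 47; x' = -4 + 7·91 = 633.
The subsidy expands output by 633 − 521 = 112 past the efficient level; on those units the gap between marginal cost and willingness to pay runs from 0 up to 44.
DWL = ½ × 44 × 112 = 2464.

Deadweight loss = €2464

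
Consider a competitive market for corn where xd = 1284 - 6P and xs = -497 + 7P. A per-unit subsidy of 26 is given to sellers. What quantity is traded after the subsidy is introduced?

Pre-subsidy: 1284 - 6P = -497 + 7P gives P* = 137, x* = 462.
With the subsidy, sellers receive Ps = Pb + 26 for each unit, where Pb is the price buyers pay.
Supply in terms of Pb becomes xs = -497 + 7(Pb + 26) = -315 + 7Pb. Setting this equal to demand: 1284 - 6Pb = -315 + 7Pb, so Pb = 123.
Sellers receive Ps = 123 + 26 = 149; x' = 1284 − 6·123 = 546.

x' = 546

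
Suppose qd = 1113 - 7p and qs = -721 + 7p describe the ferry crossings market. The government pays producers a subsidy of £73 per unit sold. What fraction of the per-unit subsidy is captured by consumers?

Pre-subsidy: 1113 - 7p = -721 + 7p gives p* = 131, q* = 196.
With the subsidy, sellers receive ps = pb + 73 for each unit, where pb is the price buyers pay.
Supply in terms of pb becomes qs = -721 + 7(pb + 73) = -210 + 7pb. Setting this equal to demand: 1113 - 7pb = -210 + 7pb, so pb = 94.5.
Sellers receive ps = 94.5 + 73 = 167.5; q' = 1113 − 7·94.5 = 451.5.
Buyers' price falls by p* − pb = 131 − 94.5 = 36.5; sellers' price rises by ps − p* = 167.5 − 131 = 36.5.
So consumers capture 36.5/73 = 0.5 of each unit of subsidy.

Consumer share = 0.5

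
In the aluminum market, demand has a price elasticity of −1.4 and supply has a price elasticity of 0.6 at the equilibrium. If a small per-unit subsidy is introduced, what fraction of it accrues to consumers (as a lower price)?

Consumer share = 0.3

For a small subsidy around the equilibrium, the benefit split depends on the relative slopes, which at a point are proportional to the elasticities.
Buyer share = εs/(εs + |εd|) = 0.6/(0.6 + 1.4) = 0.3; seller share = |εd|/(εs + |εd|) = 0.7.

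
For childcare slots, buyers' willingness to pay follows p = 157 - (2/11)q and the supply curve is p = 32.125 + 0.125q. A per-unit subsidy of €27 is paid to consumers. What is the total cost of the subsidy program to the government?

Pre-subsidy: 157 - (2/11)q = 32.125 + 0.125q gives q* = 407 and p* = 83.
With the rebate, buyers effectively pay pb = ps − 27, where ps is the price sellers receive.
On the curves, pb = 157 - (2/11)q and ps = 32.125 + 0.125q; the wedge ps − pb = 27 gives 32.125 + 0.125q − (157 - (2/11)q) = 27, so q' = 495.
Then pb = 157 − (2/11)·495 = 67 and ps = 32.125 + 0.125·495 = 94.
Government outlay = subsidy × quantity = 27 × 495 = 13365.

Government cost = €13365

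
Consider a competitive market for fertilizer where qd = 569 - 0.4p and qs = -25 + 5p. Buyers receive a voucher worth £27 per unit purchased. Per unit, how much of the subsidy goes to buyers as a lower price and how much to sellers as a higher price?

Buyers gain £25 per unit; sellers gain £2 per unit

Pre-subsidy: 569 - 0.4p = -25 + 5p gives p* = 110, q* = 525.
With the rebate, buyers effectively pay pb = ps − 27, where ps is the price sellers receive.
Demand in terms of ps becomes qd = 569 − 0.4(ps − 27) = 579.8 - 0.4ps. Setting this equal to supply: 579.8 - 0.4ps = -25 + 5ps, so ps = 112.
Buyers pay pb = 112 − 27 = 85; q' = -25 + 5·112 = 535.
Buyers' price falls by p* − pb = 110 − 85 = 25; sellers' price rises by ps − p* = 112 − 110 = 2.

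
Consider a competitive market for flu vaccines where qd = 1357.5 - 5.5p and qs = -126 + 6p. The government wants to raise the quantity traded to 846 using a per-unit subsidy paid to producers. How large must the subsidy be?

Required subsidy s = 69 per unit

At q = 846, invert demand for the buyer price: pb = (1357.5 − 846)/5.5 = 93; invert supply for the seller price: ps = (846 − (-126))/6 = 162.
The subsidy must fill the gap: s = ps − pb = 162 − 93 = 69.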